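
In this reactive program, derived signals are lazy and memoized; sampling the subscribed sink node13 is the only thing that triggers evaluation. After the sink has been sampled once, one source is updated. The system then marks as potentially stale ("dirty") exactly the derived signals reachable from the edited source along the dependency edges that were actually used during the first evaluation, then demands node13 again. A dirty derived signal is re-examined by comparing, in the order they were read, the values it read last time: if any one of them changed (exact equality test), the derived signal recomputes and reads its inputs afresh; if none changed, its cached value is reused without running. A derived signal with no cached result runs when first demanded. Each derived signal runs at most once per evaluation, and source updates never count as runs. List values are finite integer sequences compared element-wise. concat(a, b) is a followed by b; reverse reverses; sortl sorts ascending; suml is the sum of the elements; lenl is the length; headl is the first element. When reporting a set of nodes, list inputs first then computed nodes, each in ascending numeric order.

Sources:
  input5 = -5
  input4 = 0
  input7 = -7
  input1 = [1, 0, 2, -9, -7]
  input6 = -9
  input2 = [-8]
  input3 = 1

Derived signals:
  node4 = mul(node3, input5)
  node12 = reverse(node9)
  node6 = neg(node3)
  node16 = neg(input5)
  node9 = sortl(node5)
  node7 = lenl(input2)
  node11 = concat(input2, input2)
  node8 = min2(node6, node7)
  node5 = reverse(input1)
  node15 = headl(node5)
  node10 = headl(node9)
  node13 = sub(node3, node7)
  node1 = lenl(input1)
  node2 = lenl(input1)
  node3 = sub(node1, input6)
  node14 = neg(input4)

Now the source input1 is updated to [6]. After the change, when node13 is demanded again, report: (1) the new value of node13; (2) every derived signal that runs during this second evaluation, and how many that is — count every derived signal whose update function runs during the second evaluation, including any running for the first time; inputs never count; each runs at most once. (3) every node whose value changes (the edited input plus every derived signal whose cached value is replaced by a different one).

Demanding node13 again yields 9.
3 derived signals run: node1, node3, node13.
The nodes whose values change: input1, node1, node3, node13.

First demand of the output computes:
  node1 = lenl([1, 0, 2, -9, -7]) = 5
  node3 = sub(5, -9) = 14
  node7 = lenl([-8]) = 1
  node13 = sub(14, 1) = 13

After the edit, cleaning proceeds:
  node1: a read changed (input1 [1, 0, 2, -9, -7]->[6]) — executes, giving 1.
  node3: a read changed (node1 5->1) — executes, giving 10.
  node13: a read changed (node3 14->10) — executes, giving 9.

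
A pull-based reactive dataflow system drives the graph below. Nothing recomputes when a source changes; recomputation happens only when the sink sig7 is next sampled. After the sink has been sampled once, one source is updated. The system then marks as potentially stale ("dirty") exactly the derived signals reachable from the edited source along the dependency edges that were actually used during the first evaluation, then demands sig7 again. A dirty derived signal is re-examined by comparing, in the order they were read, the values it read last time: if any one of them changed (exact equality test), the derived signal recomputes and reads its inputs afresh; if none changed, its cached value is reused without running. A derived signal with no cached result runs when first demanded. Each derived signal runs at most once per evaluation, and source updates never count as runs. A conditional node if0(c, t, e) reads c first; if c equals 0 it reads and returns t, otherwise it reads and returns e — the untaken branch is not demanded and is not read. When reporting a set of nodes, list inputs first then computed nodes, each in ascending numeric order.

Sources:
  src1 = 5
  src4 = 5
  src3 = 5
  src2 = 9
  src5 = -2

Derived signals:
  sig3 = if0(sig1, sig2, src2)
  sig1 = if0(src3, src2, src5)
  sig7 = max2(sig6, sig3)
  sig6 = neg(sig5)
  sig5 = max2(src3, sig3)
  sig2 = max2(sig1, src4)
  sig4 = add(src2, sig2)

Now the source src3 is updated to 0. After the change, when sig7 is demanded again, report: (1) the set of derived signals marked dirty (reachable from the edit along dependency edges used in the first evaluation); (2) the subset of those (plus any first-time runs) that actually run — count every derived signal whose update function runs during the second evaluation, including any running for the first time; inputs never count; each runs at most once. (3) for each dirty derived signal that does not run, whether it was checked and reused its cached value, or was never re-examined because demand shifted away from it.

First evaluation (everything demanded from the output):
  sig1 = if0(src3=5 -> else branch src5) = -2
  sig3 = if0(sig1=-2 -> else branch src2) = 9
  sig5 = max2(5, 9) = 9
  sig6 = neg(9) = -9
  sig7 = max2(-9, 9) = 9

Propagation after the edit:
  sig1: runs — src3 5->0; result 9.
  sig3: runs — sig1 -2->9; result 9 (same value as before).
  sig5: runs — src3 5->0; result 9 (same value as before).
  sig6: checked — values it read are unchanged (sig5 unchanged); reused cached -9 without running.
  sig7: checked — values it read are unchanged (sig6 unchanged, sig3 unchanged); reused cached 9 without running.

Key observation: the cutoff stops propagation at sig6 — its inputs' values are unchanged, so it reuses its cache.

Marked dirty: sig1, sig3, sig5, sig6, sig7.
Derived signals that run: sig1, sig3, sig5 — 3 in total.
Checked but reused from cache: sig6, sig7.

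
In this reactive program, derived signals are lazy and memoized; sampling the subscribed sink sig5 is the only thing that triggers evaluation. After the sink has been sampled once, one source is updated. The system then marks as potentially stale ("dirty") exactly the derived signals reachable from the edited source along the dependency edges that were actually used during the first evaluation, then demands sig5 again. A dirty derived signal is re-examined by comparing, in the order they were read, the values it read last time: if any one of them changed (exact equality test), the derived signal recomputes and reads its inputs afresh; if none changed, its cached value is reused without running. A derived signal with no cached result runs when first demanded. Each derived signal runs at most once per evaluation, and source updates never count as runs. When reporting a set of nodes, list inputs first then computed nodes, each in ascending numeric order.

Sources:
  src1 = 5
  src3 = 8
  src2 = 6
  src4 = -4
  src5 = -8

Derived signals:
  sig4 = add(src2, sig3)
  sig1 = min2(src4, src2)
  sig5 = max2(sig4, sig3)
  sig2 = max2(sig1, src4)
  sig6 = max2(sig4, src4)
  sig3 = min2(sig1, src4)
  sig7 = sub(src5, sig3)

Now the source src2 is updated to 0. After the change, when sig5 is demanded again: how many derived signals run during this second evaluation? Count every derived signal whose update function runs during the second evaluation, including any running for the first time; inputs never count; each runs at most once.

First demand of the output computes:
  sig1 = min2(-4, 6) = -4
  sig3 = min2(-4, -4) = -4
  sig4 = add(6, -4) = 2
  sig5 = max2(2, -4) = 2

After the edit, cleaning proceeds:
  sig1: a read changed (src2 6->0) — executes, giving -4 — identical to its old value.
  sig3: dirty, but its reads are unchanged (sig1 unchanged, src4 unchanged); cached -4 stands.
  sig4: a read changed (src2 6->0) — executes, giving -4.
  sig5: a read changed (sig4 2->-4) — executes, giving -4.

Note where the cutoff bites: sig3 is checked, finds nothing changed, and keeps its cache.

3 derived signals run: sig1, sig4, sig5.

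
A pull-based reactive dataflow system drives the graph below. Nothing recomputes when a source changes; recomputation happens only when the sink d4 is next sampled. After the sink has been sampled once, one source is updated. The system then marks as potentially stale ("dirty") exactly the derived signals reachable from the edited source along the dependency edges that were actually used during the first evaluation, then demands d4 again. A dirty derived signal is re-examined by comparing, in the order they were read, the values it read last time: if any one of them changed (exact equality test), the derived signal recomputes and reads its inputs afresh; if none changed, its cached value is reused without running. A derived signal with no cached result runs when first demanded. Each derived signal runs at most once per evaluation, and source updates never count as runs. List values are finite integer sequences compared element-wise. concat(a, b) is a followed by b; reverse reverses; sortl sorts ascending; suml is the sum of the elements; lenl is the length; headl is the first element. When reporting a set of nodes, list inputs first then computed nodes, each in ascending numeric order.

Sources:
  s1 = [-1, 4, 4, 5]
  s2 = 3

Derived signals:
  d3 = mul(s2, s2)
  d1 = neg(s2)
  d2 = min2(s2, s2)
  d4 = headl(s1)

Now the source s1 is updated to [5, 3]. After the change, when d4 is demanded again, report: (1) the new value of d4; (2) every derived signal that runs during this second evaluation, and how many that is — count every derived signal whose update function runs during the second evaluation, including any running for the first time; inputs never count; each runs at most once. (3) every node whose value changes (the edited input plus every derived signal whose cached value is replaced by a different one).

First evaluation (everything demanded from the output):
  d4 = headl([-1, 4, 4, 5]) = -1

Propagation after the edit:
  d4: runs — s1 [-1, 4, 4, 5]->[5, 3]; result 5.

New value of d4: 5.
Derived signals that run: d4 — 1 in total.
Values that change: s1, d4.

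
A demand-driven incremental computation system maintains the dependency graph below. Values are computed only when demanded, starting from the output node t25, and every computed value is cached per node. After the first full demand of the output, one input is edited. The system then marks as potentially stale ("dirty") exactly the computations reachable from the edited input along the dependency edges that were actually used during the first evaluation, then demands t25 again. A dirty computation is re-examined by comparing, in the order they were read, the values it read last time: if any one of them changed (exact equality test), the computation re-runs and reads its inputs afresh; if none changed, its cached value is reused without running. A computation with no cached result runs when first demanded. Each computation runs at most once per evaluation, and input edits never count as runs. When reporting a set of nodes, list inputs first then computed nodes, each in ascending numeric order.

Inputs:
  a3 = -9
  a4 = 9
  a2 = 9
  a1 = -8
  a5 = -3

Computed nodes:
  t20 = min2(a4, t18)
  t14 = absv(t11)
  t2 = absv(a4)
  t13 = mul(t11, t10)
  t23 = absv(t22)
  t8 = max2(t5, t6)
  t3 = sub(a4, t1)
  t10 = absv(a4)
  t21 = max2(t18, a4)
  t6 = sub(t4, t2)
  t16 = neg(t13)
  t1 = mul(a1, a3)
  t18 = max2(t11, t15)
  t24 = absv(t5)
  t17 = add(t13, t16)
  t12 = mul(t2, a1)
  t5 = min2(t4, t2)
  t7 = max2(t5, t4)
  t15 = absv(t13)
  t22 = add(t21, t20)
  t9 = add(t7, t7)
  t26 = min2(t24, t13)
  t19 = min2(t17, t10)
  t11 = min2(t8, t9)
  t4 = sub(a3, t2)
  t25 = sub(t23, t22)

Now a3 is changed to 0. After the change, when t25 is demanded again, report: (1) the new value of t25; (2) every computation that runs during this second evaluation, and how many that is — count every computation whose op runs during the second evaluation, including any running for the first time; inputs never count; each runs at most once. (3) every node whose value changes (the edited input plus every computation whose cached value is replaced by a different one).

New value of t25: 0.
Computations that run: t4, t5, t6, t7, t8, t9, t11, t13, t15, t18, t20, t21, t22, t23, t25 — 15 in total.
Values that change: a3, t4, t5, t6, t7, t8, t9, t11, t13, t15, t18, t21, t22, t23.

First evaluation (everything demanded from the output):
  t2 = absv(9) = 9
  t4 = sub(-9, 9) = -18
  t5 = min2(-18, 9) = -18
  t6 = sub(-18, 9) = -27
  t7 = max2(-18, -18) = -18
  t8 = max2(-18, -27) = -18
  t9 = add(-18, -18) = -36
  t10 = absv(9) = 9
  t11 = min2(-18, -36) = -36
  t13 = mul(-36, 9) = -324
  t15 = absv(-324) = 324
  t18 = max2(-36, 324) = 324
  t20 = min2(9, 324) = 9
  t21 = max2(324, 9) = 324
  t22 = add(324, 9) = 333
  t23 = absv(333) = 333
  t25 = sub(333, 333) = 0

Propagation after the edit:
  t4: runs — a3 -9->0; result -9.
  t5: runs — t4 -18->-9; result -9.
  t6: runs — t4 -18->-9; result -18.
  t7: runs — t5 -18->-9; t4 -18->-9; result -9.
  t8: runs — t5 -18->-9; t6 -27->-18; result -9.
  t9: runs — t7 -18->-9; t7 -18->-9; result -18.
  t11: runs — t8 -18->-9; t9 -36->-18; result -18.
  t13: runs — t11 -36->-18; result -162.
  t15: runs — t13 -324->-162; result 162.
  t18: runs — t11 -36->-18; t15 324->162; result 162.
  t20: runs — t18 324->162; result 9 (same value as before).
  t21: runs — t18 324->162; result 162.
  t22: runs — t21 324->162; result 171.
  t23: runs — t22 333->171; result 171.
  t25: runs — t23 333->171; t22 333->171; result 0 (same value as before).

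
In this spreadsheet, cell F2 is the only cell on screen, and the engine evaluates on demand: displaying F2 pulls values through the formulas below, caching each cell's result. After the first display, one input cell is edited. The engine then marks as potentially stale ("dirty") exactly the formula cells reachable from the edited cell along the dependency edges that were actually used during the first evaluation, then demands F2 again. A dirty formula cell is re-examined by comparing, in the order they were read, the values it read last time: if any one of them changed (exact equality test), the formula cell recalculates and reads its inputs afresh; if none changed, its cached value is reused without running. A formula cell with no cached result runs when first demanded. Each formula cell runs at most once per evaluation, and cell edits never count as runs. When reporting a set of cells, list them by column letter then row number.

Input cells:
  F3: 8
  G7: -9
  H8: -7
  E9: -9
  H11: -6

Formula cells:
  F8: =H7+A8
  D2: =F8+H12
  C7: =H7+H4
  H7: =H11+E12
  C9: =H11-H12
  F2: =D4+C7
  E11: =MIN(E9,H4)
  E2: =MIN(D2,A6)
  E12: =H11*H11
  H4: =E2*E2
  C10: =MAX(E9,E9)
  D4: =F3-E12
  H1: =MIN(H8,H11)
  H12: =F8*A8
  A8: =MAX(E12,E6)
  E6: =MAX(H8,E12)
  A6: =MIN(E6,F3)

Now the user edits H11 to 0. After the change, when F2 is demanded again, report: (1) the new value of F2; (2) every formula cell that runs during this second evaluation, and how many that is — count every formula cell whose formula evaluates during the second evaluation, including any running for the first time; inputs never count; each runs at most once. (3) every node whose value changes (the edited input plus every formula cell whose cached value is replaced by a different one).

Initial pass — values computed on the first demand:
  E12 = -6 * -6 = 36
  D4 = 8 - 36 = -28
  E6 = MAX(-7, 36) = 36
  A6 = MIN(36, 8) = 8
  A8 = MAX(36, 36) = 36
  H7 = -6 + 36 = 30
  F8 = 30 + 36 = 66
  H12 = 66 * 36 = 2376
  D2 = 66 + 2376 = 2442
  E2 = MIN(2442, 8) = 8
  H4 = 8 * 8 = 64
  C7 = 30 + 64 = 94
  F2 = -28 + 94 = 66

Second demand — change propagation:
  E12: re-runs because H11 -6->0; H11 -6->0; new result 0.
  D4: re-runs because E12 36->0; new result 8.
  E6: re-runs because E12 36->0; new result 0.
  A6: re-runs because E6 36->0; new result 0.
  A8: re-runs because E12 36->0; E6 36->0; new result 0.
  H7: re-runs because H11 -6->0; E12 36->0; new result 0.
  F8: re-runs because H7 30->0; A8 36->0; new result 0.
  H12: re-runs because F8 66->0; A8 36->0; new result 0.
  D2: re-runs because F8 66->0; H12 2376->0; new result 0.
  E2: re-runs because D2 2442->0; A6 8->0; new result 0.
  H4: re-runs because E2 8->0; E2 8->0; new result 0.
  C7: re-runs because H7 30->0; H4 64->0; new result 0.
  F2: re-runs because D4 -28->8; C7 94->0; new result 8.

F2 now evaluates to 8.
Run set: A6, A8, C7, D2, D4, E2, E6, E12, F2, F8, H4, H7, H12 (13 run).
Changed values: A6, A8, C7, D2, D4, E2, E6, E12, F2, F8, H4, H7, H11, H12.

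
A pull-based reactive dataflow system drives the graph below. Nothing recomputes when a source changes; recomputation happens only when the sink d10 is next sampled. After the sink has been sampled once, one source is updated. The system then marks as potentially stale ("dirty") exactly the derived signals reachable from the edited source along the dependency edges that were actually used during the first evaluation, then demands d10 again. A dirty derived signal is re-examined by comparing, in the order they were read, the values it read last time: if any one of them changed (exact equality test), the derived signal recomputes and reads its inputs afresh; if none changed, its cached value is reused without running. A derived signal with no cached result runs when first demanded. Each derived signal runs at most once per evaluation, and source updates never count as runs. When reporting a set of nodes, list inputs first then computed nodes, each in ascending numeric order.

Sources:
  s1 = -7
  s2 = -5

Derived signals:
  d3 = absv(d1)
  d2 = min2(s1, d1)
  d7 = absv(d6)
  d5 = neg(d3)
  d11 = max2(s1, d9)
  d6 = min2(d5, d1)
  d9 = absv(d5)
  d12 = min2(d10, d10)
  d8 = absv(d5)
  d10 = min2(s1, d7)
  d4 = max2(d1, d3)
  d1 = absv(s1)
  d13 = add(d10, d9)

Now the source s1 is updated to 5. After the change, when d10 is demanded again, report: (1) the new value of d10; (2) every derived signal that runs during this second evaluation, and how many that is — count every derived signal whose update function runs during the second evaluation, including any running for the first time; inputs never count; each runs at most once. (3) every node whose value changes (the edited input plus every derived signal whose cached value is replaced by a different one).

First evaluation (everything demanded from the output):
  d1 = absv(-7) = 7
  d3 = absv(7) = 7
  d5 = neg(7) = -7
  d6 = min2(-7, 7) = -7
  d7 = absv(-7) = 7
  d10 = min2(-7, 7) = -7

Propagation after the edit:
  d1: runs — s1 -7->5; result 5.
  d3: runs — d1 7->5; result 5.
  d5: runs — d3 7->5; result -5.
  d6: runs — d5 -7->-5; d1 7->5; result -5.
  d7: runs — d6 -7->-5; result 5.
  d10: runs — s1 -7->5; d7 7->5; result 5.

New value of d10: 5.
Derived signals that run: d1, d3, d5, d6, d7, d10 — 6 in total.
Values that change: s1, d1, d3, d5, d6, d7, d10.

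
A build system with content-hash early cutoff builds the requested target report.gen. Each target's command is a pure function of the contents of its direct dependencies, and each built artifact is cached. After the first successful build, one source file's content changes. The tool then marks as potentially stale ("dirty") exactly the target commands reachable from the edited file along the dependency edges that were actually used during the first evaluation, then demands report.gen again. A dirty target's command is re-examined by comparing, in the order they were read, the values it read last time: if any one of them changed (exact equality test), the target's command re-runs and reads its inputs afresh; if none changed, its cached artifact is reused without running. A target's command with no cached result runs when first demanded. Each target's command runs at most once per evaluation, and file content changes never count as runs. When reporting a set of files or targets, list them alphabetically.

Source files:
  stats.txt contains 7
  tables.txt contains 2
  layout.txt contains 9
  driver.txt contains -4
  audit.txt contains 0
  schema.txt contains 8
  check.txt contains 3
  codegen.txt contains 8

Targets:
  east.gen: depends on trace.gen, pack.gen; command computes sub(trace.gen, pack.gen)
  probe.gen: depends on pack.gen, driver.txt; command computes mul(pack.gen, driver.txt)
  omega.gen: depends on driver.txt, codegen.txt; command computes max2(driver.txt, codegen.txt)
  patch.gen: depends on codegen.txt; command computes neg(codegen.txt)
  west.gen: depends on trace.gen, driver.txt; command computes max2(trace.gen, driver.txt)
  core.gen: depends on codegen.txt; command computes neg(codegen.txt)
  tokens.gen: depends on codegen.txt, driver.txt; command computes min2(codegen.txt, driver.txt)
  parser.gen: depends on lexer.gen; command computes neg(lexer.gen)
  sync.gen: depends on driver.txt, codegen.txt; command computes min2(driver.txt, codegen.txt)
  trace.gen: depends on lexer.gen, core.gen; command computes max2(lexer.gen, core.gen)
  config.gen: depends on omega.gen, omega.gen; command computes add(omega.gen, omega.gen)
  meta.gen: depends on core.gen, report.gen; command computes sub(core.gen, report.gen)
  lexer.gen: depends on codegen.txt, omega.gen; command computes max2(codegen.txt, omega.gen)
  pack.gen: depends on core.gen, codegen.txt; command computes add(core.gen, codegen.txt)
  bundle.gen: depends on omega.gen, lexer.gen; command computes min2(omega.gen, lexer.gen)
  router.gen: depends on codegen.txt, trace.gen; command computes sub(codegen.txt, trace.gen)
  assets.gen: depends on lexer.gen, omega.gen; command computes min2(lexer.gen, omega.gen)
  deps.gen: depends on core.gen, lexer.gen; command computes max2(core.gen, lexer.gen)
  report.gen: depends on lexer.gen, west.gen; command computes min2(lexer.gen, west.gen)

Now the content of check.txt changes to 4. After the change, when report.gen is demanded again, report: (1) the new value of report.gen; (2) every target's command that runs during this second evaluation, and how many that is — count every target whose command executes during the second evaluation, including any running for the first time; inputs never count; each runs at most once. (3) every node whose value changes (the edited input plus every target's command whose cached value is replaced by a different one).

New value of report.gen: 8.
Target commands that run: none — 0 in total.
Values that change: check.txt.
Key observation: check.txt is never demanded by the output, so the edit triggers no recomputation at all.

First evaluation (everything demanded from the output):
  core.gen = neg(8) = -8
  omega.gen = max2(-4, 8) = 8
  lexer.gen = max2(8, 8) = 8
  trace.gen = max2(8, -8) = 8
  west.gen = max2(8, -4) = 8
  report.gen = min2(8, 8) = 8

Propagation after the edit:
  check.txt feeds no computation that the output demands — nothing is marked dirty and nothing runs.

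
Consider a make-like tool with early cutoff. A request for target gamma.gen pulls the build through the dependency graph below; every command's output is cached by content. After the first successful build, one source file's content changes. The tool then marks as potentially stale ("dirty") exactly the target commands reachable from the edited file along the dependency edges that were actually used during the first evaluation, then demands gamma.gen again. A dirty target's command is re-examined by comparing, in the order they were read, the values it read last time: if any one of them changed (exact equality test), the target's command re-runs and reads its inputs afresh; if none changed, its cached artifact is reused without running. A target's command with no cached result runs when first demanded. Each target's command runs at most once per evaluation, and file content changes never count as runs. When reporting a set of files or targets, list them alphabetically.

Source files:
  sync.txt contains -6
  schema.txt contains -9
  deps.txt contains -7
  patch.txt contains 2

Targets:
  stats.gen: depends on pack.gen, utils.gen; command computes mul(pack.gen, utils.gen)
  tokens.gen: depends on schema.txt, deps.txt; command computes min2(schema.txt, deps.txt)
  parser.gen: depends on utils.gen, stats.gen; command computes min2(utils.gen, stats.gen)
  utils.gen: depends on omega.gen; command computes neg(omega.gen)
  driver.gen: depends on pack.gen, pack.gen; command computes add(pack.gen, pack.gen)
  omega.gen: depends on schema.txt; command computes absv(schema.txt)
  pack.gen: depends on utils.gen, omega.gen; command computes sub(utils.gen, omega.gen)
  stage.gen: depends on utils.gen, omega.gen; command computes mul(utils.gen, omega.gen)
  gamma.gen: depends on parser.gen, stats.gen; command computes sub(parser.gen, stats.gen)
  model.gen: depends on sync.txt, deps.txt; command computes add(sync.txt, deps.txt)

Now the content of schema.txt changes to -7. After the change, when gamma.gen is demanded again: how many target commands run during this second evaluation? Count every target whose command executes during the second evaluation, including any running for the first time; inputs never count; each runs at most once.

6 target commands run: gamma.gen, omega.gen, pack.gen, parser.gen, stats.gen, utils.gen.

First demand of the output computes:
  omega.gen = absv(-9) = 9
  utils.gen = neg(9) = -9
  pack.gen = sub(-9, 9) = -18
  stats.gen = mul(-18, -9) = 162
  parser.gen = min2(-9, 162) = -9
  gamma.gen = sub(-9, 162) = -171

After the edit, cleaning proceeds:
  omega.gen: a read changed (schema.txt -9->-7) — executes, giving 7.
  utils.gen: a read changed (omega.gen 9->7) — executes, giving -7.
  pack.gen: a read changed (utils.gen -9->-7; omega.gen 9->7) — executes, giving -14.
  stats.gen: a read changed (pack.gen -18->-14; utils.gen -9->-7) — executes, giving 98.
  parser.gen: a read changed (utils.gen -9->-7; stats.gen 162->98) — executes, giving -7.
  gamma.gen: a read changed (parser.gen -9->-7; stats.gen 162->98) — executes, giving -105.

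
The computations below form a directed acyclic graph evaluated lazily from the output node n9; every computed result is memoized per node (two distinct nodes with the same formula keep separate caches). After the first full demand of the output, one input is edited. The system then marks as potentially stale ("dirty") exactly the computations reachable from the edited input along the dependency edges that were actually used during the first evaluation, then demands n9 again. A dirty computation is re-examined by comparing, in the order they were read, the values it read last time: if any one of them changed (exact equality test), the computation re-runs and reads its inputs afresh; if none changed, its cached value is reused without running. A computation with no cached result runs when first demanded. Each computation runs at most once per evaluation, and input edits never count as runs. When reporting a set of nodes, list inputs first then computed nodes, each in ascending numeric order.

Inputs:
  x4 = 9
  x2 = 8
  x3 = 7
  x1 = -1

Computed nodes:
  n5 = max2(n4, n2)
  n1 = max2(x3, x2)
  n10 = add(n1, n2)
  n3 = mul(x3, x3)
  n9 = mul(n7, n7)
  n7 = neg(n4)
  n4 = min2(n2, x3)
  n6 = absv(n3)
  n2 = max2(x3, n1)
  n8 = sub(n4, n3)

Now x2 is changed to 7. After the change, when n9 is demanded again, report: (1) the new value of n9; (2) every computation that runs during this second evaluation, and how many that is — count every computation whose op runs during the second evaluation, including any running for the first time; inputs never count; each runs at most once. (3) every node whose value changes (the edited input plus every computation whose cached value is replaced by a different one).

First demand of the output computes:
  n1 = max2(7, 8) = 8
  n2 = max2(7, 8) = 8
  n4 = min2(8, 7) = 7
  n7 = neg(7) = -7
  n9 = mul(-7, -7) = 49

After the edit, cleaning proceeds:
  n1: a read changed (x2 8->7) — executes, giving 7.
  n2: a read changed (n1 8->7) — executes, giving 7.
  n4: a read changed (n2 8->7) — executes, giving 7 — identical to its old value.
  n7: dirty, but its reads are unchanged (n4 unchanged); cached -7 stands.
  n9: dirty, but its reads are unchanged (n7 unchanged, n7 unchanged); cached 49 stands.

Note the absorption at n4: it re-runs yet its value is the same, leaving the output's value untouched.

Demanding n9 again yields 49.
3 computations run: n1, n2, n4.
The nodes whose values change: x2, n1, n2.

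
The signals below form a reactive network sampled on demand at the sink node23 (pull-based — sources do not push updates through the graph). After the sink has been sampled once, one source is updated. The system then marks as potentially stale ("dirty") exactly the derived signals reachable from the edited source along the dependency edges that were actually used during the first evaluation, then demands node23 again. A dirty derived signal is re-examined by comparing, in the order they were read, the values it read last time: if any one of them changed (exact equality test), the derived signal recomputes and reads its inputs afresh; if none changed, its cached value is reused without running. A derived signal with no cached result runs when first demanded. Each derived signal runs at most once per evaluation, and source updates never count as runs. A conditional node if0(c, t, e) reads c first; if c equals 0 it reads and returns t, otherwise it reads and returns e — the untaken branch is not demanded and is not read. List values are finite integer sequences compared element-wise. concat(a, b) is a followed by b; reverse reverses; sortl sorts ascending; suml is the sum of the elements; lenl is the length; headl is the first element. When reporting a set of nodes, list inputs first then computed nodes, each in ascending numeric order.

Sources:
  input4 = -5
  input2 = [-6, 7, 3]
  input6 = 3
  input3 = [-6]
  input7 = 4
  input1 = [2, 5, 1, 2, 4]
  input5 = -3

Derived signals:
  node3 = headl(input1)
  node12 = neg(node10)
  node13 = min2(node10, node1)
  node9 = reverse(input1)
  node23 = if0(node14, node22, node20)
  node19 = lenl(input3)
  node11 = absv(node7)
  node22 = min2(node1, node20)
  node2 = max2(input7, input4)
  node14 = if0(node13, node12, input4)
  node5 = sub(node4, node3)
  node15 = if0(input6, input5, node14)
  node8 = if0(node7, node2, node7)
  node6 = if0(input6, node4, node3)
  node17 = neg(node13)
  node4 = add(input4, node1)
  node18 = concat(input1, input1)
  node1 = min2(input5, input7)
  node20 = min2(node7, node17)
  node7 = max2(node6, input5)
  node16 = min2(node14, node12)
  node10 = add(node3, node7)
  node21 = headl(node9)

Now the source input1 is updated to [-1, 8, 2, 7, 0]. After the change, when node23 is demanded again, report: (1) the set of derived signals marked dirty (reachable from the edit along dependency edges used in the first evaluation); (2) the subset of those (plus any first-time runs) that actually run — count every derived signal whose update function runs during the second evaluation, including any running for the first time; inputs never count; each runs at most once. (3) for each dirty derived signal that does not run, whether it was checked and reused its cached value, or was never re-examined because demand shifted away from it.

Dirty set: node3, node6, node7, node10, node13, node14, node17, node20, node23.
Run set: node3, node6, node7, node10, node13, node20, node23 (7 run).
Re-examined without running (cache reused): node14, node17.
The important point: at node14 every value read last time is unchanged, so the dirty flag clears without a run.

Initial pass — values computed on the first demand:
  node1 = min2(-3, 4) = -3
  node3 = headl([2, 5, 1, 2, 4]) = 2
  node6 = if0(input6=3 -> else branch node3) = 2
  node7 = max2(2, -3) = 2
  node10 = add(2, 2) = 4
  node13 = min2(4, -3) = -3
  node14 = if0(node13=-3 -> else branch input4) = -5
  node17 = neg(-3) = 3
  node20 = min2(2, 3) = 2
  node23 = if0(node14=-5 -> else branch node20) = 2

Second demand — change propagation:
  node3: re-runs because input1 [2, 5, 1, 2, 4]->[-1, 8, 2, 7, 0]; new result -1.
  node6: re-runs because node3 2->-1; new result -1.
  node7: re-runs because node6 2->-1; new result -1.
  node10: re-runs because node3 2->-1; node7 2->-1; new result -2.
  node13: re-runs because node10 4->-2; new result -3 (unchanged).
  node14: re-examined; everything it read last time is the same (node13 unchanged, input4 unchanged) — cache -5 kept, no run.
  node17: re-examined; everything it read last time is the same (node13 unchanged) — cache 3 kept, no run.
  node20: re-runs because node7 2->-1; new result -1.
  node23: re-runs because node20 2->-1; new result -1.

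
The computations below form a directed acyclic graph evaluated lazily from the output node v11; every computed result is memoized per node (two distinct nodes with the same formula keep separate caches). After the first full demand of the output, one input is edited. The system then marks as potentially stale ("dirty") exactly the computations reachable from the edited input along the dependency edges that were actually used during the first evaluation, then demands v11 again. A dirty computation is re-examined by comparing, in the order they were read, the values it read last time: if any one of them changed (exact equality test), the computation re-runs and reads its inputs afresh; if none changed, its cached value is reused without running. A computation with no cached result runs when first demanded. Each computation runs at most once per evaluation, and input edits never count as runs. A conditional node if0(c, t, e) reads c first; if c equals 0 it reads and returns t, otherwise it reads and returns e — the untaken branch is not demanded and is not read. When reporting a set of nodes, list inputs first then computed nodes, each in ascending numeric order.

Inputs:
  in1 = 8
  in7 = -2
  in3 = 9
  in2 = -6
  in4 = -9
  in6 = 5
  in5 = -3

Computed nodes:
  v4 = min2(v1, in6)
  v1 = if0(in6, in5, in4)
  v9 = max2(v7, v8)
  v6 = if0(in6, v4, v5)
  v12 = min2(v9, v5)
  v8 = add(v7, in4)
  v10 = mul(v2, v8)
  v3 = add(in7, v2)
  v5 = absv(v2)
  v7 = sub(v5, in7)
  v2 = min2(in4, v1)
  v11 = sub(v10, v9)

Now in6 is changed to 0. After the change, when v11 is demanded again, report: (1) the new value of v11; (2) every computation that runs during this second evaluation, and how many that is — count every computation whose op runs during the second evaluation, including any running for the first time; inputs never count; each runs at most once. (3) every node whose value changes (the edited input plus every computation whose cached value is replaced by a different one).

First demand of the output computes:
  v1 = if0(in6=5 -> else branch in4) = -9
  v2 = min2(-9, -9) = -9
  v5 = absv(-9) = 9
  v7 = sub(9, -2) = 11
  v8 = add(11, -9) = 2
  v9 = max2(11, 2) = 11
  v10 = mul(-9, 2) = -18
  v11 = sub(-18, 11) = -29

After the edit, cleaning proceeds:
  v1: a read changed (in6 5->0) — executes, giving -3.
  v2: a read changed (v1 -9->-3) — executes, giving -9 — identical to its old value.
  v5: dirty, but its reads are unchanged (v2 unchanged); cached 9 stands.
  v7: dirty, but its reads are unchanged (v5 unchanged, in7 unchanged); cached 11 stands.
  v8: dirty, but its reads are unchanged (v7 unchanged, in4 unchanged); cached 2 stands.
  v9: dirty, but its reads are unchanged (v7 unchanged, v8 unchanged); cached 11 stands.
  v10: dirty, but its reads are unchanged (v2 unchanged, v8 unchanged); cached -18 stands.
  v11: dirty, but its reads are unchanged (v10 unchanged, v9 unchanged); cached -29 stands.

Note the absorption at v2: it re-runs yet its value is the same, leaving the output's value untouched.

Demanding v11 again yields -29.
2 computations run: v1, v2.
The nodes whose values change: in6, v1.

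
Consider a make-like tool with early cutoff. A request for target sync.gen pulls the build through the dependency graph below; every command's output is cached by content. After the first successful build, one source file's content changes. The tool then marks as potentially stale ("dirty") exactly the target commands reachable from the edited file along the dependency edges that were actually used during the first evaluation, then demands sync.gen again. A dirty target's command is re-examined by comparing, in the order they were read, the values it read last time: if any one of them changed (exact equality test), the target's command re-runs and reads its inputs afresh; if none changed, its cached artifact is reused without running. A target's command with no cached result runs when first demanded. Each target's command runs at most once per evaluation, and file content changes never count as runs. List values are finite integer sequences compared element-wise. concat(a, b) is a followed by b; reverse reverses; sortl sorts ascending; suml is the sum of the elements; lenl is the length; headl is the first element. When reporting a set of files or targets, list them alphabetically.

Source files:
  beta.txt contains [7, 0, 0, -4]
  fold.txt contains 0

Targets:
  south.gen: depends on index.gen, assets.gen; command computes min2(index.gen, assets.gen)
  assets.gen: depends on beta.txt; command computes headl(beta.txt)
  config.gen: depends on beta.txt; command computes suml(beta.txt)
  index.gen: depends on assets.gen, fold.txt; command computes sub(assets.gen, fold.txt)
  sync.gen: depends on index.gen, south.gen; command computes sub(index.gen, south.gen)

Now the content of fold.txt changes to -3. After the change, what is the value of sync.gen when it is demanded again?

First demand of the output computes:
  assets.gen = headl([7, 0, 0, -4]) = 7
  index.gen = sub(7, 0) = 7
  south.gen = min2(7, 7) = 7
  sync.gen = sub(7, 7) = 0

After the edit, cleaning proceeds:
  index.gen: a read changed (fold.txt 0->-3) — executes, giving 10.
  south.gen: a read changed (index.gen 7->10) — executes, giving 7 — identical to its old value.
  sync.gen: a read changed (index.gen 7->10) — executes, giving 3.

Demanding sync.gen again yields 3.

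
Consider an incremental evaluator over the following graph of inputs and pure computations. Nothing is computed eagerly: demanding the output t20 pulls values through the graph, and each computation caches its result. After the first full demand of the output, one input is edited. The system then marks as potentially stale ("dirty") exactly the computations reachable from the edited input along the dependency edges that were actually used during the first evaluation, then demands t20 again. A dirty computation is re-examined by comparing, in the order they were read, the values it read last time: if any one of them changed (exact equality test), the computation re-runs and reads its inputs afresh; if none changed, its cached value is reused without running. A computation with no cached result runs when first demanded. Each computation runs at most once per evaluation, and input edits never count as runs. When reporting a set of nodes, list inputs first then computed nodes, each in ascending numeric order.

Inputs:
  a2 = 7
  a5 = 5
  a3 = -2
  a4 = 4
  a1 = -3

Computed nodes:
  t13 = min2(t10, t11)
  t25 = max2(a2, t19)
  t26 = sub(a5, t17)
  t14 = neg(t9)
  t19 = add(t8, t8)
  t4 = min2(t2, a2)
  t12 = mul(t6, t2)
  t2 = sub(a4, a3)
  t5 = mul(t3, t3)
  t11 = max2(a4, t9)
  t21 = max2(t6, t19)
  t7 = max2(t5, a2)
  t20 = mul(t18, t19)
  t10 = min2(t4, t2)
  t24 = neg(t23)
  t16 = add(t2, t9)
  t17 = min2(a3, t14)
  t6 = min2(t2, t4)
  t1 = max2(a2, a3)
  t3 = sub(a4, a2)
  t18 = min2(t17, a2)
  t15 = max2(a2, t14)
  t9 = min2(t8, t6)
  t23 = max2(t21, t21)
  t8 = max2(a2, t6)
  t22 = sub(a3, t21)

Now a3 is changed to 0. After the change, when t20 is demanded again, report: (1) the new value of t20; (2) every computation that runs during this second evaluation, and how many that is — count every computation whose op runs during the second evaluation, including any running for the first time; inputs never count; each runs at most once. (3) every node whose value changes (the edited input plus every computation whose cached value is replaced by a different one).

t20 now evaluates to -56.
Run set: t2, t4, t6, t8, t9, t14, t17, t18, t20 (9 run).
Changed values: a3, t2, t4, t6, t9, t14, t17, t18, t20.
The important point: at t19 every value read last time is unchanged, so the dirty flag clears without a run.

Initial pass — values computed on the first demand:
  t2 = sub(4, -2) = 6
  t4 = min2(6, 7) = 6
  t6 = min2(6, 6) = 6
  t8 = max2(7, 6) = 7
  t9 = min2(7, 6) = 6
  t14 = neg(6) = -6
  t17 = min2(-2, -6) = -6
  t18 = min2(-6, 7) = -6
  t19 = add(7, 7) = 14
  t20 = mul(-6, 14) = -84

Second demand — change propagation:
  t2: re-runs because a3 -2->0; new result 4.
  t4: re-runs because t2 6->4; new result 4.
  t6: re-runs because t2 6->4; t4 6->4; new result 4.
  t8: re-runs because t6 6->4; new result 7 (unchanged).
  t9: re-runs because t6 6->4; new result 4.
  t14: re-runs because t9 6->4; new result -4.
  t17: re-runs because a3 -2->0; t14 -6->-4; new result -4.
  t18: re-runs because t17 -6->-4; new result -4.
  t19: re-examined; everything it read last time is the same (t8 unchanged, t8 unchanged) — cache 14 kept, no run.
  t20: re-runs because t18 -6->-4; new result -56.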